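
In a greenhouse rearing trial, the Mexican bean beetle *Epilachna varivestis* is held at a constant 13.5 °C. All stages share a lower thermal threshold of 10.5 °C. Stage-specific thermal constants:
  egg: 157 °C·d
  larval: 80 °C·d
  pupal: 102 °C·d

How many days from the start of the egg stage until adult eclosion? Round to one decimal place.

113.0 days

Daily accumulation at 13.5 °C = 13.5 − 10.5 = 3.0 DD/day.
Total K = 157 + 80 + 102 = 339 DD.
Total duration = 339 / 3.0 = 113.000 ≈ 113.0 days.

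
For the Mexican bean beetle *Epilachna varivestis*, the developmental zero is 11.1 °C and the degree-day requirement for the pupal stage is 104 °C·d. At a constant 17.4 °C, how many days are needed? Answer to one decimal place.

16.5 days

Daily accumulation = 17.4 − 11.1 = 6.3 DD/day.
Duration = 104 / 6.3 = 16.508 ≈ 16.5 days.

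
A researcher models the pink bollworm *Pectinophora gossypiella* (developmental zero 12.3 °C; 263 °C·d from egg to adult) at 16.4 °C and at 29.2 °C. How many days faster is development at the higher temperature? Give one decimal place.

At 16.4 °C: 263 / (16.4 − 12.3) = 263 / 4.1 = 64.146 d.
At 29.2 °C: 263 / (29.2 − 12.3) = 263 / 16.9 = 15.562 d.
Difference = |64.146 − 15.562| = 48.584 ≈ 48.6 days.

48.6 days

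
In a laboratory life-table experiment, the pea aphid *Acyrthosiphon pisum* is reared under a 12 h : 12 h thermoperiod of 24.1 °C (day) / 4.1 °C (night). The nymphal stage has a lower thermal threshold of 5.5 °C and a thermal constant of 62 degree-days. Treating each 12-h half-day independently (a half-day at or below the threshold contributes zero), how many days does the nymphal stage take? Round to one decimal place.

6.7 days

Day half: max(0, 24.1 − 5.5) × 0.5 = 18.6 × 0.5 = 9.30 DD.
Night half: max(0, 4.1 − 5.5) × 0.5 = 0.0 × 0.5 = 0.00 DD.
Per 24 h: 9.30 DD/day.
Duration = 62 / 9.30 = 6.667 ≈ 6.7 days.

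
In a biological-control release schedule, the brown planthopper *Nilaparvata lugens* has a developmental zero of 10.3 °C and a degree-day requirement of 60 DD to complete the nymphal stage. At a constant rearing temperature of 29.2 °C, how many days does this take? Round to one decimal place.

Daily accumulation = 29.2 − 10.3 = 18.9 DD/day.
Duration = 60 / 18.9 = 3.175 ≈ 3.2 days.

3.2 days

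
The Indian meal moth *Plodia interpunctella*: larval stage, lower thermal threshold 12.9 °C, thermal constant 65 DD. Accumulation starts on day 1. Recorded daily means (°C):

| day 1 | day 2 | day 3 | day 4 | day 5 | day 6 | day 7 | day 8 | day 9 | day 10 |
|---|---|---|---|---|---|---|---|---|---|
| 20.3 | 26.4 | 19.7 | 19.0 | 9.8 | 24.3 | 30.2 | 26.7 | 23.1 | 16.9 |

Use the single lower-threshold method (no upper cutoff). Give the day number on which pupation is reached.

day 8

Daily DD above 12.9 °C: 7.4, 13.5, 6.8, 6.1, 0.0, 11.4, 17.3, 13.8, 10.2, 4.0.
Cumulative: 7.4, 20.9, 27.7, 33.8, 33.8, 45.2, 62.5, 76.3, 86.5, 90.5.
The total first reaches 65 DD on day 8.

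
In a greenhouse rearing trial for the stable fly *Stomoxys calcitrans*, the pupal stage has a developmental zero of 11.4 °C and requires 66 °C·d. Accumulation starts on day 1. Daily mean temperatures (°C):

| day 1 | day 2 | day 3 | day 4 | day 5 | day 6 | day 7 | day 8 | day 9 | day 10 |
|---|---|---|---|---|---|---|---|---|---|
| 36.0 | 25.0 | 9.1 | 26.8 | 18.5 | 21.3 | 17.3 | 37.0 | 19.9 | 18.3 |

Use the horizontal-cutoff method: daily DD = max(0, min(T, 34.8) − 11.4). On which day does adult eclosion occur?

day 6

Daily DD above 11.4 °C (capped at 23.4): 23.4, 13.6, 0.0, 15.4, 7.1, 9.9, 5.9, 23.4, 8.5, 6.9.
Cumulative: 23.4, 37.0, 37.0, 52.4, 59.5, 69.4, 75.3, 98.7, 107.2, 114.1.
The total first reaches 66 DD on day 6.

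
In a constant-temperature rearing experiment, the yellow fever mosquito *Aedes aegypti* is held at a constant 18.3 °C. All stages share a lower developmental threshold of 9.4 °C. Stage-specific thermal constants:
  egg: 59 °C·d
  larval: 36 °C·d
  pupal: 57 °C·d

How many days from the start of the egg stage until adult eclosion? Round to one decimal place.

Daily accumulation at 18.3 °C = 18.3 − 9.4 = 8.9 DD/day.
Total K = 59 + 36 + 57 = 152 DD.
Total duration = 152 / 8.9 = 17.079 ≈ 17.1 days.

17.1 days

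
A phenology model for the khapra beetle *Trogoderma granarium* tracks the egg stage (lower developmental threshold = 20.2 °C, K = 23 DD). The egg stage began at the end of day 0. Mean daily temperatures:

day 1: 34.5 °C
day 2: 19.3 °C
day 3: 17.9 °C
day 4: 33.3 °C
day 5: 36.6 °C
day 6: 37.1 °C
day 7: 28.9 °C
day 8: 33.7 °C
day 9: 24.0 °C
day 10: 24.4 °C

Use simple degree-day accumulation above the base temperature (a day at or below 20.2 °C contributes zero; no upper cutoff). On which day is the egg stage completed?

day 4

Daily DD above 20.2 °C: 14.3, 0.0, 0.0, 13.1, 16.4, 16.9, 8.7, 13.5, 3.8, 4.2.
Cumulative: 14.3, 14.3, 14.3, 27.4, 43.8, 60.7, 69.4, 82.9, 86.7, 90.9.
The total first reaches 23 DD on day 4.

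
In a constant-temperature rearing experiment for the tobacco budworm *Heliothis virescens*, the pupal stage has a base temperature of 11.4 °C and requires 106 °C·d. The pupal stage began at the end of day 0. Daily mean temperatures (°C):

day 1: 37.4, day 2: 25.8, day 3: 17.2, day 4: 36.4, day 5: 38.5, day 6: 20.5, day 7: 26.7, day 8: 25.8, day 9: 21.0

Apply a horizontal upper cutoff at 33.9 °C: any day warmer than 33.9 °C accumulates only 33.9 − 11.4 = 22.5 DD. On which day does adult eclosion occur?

day 7

Daily DD above 11.4 °C (capped at 22.5): 22.5, 14.4, 5.8, 22.5, 22.5, 9.1, 15.3, 14.4, 9.6.
Cumulative: 22.5, 36.9, 42.7, 65.2, 87.7, 96.8, 112.1, 126.5, 136.1.
The total first reaches 106 DD on day 7.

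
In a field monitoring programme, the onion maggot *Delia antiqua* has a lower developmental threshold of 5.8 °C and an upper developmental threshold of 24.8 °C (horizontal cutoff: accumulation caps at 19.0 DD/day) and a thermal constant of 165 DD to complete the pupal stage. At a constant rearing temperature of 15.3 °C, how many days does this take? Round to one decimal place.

Daily accumulation = 15.3 − 5.8 = 9.5 DD/day.
Duration = 165 / 9.5 = 17.368 ≈ 17.4 days.

17.4 days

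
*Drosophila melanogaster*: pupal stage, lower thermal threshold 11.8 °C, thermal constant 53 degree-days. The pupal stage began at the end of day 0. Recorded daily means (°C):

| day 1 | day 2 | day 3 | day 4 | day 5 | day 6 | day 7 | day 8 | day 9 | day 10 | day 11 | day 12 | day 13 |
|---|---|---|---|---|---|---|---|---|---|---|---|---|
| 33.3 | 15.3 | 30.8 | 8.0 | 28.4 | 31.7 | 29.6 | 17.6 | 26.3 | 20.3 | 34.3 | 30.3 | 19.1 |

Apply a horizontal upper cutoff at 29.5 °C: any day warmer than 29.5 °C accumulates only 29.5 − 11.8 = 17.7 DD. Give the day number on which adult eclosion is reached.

day 5

Daily DD above 11.8 °C (capped at 17.7): 17.7, 3.5, 17.7, 0.0, 16.6, 17.7, 17.7, 5.8, 14.5, 8.5, 17.7, 17.7, 7.3.
Cumulative: 17.7, 21.2, 38.9, 38.9, 55.5, 73.2, 90.9, 96.7, 111.2, 119.7, 137.4, 155.1, 162.4.
The total first reaches 53 DD on day 5.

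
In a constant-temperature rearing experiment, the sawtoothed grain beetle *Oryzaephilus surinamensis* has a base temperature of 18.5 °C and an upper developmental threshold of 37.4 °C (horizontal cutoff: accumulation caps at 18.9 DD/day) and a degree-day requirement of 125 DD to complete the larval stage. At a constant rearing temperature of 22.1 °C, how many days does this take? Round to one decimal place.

Daily accumulation = 22.1 − 18.5 = 3.6 DD/day.
Duration = 125 / 3.6 = 34.722 ≈ 34.7 days.

34.7 days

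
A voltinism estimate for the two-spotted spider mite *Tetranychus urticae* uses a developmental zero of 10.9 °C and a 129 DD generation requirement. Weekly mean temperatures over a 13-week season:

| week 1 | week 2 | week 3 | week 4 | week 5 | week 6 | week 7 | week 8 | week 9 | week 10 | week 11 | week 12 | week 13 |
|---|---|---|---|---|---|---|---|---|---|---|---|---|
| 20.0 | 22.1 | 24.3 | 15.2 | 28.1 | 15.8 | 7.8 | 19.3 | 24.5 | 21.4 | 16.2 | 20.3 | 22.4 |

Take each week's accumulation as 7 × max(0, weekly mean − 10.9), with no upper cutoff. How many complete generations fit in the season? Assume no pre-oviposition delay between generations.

6 generations

Weekly DD (7 × max(0, T̄ − 10.9)): 63.7, 78.4, 93.8, 30.1, 120.4, 34.3, 0.0, 58.8, 95.2, 73.5, 37.1, 65.8, 80.5.
Season total = 831.6 DD.
Complete generations = ⌊831.6 / 129⌋ = 6.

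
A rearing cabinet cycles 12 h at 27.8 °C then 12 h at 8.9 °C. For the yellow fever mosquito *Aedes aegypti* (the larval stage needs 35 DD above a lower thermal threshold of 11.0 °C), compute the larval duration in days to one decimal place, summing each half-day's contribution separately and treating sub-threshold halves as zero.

Day half: max(0, 27.8 − 11.0) × 0.5 = 16.8 × 0.5 = 8.40 DD.
Night half: max(0, 8.9 − 11.0) × 0.5 = 0.0 × 0.5 = 0.00 DD.
Per 24 h: 8.40 DD/day.
Duration = 35 / 8.40 = 4.167 ≈ 4.2 days.

4.2 days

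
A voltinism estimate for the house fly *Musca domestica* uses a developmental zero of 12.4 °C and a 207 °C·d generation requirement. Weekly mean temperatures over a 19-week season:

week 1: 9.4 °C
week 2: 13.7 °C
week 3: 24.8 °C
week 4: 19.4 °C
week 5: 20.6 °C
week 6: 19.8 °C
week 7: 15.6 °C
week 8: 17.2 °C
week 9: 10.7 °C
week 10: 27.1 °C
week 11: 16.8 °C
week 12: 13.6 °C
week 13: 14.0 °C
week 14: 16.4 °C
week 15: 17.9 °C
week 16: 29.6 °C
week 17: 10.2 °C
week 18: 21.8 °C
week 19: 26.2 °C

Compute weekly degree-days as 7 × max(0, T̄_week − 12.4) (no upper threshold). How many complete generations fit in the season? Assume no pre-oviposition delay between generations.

3 generations

Weekly DD (7 × max(0, T̄ − 12.4)): 0.0, 9.1, 86.8, 49.0, 57.4, 51.8, 22.4, 33.6, 0.0, 102.9, 30.8, 8.4, 11.2, 28.0, 38.5, 120.4, 0.0, 65.8, 96.6.
Season total = 812.7 DD.
Complete generations = ⌊812.7 / 207⌋ = 3.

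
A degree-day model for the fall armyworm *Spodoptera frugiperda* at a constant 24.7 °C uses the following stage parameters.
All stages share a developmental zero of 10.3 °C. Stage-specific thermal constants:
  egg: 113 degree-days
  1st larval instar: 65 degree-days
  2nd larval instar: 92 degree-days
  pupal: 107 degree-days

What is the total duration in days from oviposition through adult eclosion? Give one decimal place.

26.2 days

Daily accumulation at 24.7 °C = 24.7 − 10.3 = 14.4 DD/day.
Total K = 113 + 65 + 92 + 107 = 377 DD.
Total duration = 377 / 14.4 = 26.181 ≈ 26.2 days.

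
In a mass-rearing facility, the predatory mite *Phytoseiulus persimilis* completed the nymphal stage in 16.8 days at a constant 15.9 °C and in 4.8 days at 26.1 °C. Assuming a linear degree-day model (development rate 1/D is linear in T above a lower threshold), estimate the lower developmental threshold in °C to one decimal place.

Linear rate model ⇒ the product D·(T − T_b) is constant across temperatures.
16.8·(15.9 − T_b) = 4.8·(26.1 − T_b)
T_b = (16.8·15.9 − 4.8·26.1) / (16.8 − 4.8) = 141.84 / 12.0 = 11.820 °C ≈ 11.8 °C.

11.8 °C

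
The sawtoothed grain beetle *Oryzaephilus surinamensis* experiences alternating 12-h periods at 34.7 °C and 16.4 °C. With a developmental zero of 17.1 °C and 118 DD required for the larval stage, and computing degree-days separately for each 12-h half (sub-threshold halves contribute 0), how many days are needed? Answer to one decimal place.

13.4 days

Day half: max(0, 34.7 − 17.1) × 0.5 = 17.6 × 0.5 = 8.80 DD.
Night half: max(0, 16.4 − 17.1) × 0.5 = 0.0 × 0.5 = 0.00 DD.
Per 24 h: 8.80 DD/day.
Duration = 118 / 8.80 = 13.409 ≈ 13.4 days.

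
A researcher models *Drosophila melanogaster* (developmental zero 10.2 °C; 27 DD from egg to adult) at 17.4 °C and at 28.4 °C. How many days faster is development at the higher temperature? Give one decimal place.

At 17.4 °C: 27 / (17.4 − 10.2) = 27 / 7.2 = 3.750 d.
At 28.4 °C: 27 / (28.4 − 10.2) = 27 / 18.2 = 1.484 d.
Difference = |3.750 − 1.484| = 2.266 ≈ 2.3 days.

2.3 days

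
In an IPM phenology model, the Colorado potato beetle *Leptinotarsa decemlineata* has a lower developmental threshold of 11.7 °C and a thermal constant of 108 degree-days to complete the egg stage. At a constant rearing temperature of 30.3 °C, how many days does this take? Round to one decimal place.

5.8 days

Daily accumulation = 30.3 − 11.7 = 18.6 DD/day.
Duration = 108 / 18.6 = 5.806 ≈ 5.8 days.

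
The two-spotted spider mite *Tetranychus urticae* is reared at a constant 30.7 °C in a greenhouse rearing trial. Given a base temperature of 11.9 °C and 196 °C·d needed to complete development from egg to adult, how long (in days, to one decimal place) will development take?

10.4 days

Daily accumulation = 30.7 − 11.9 = 18.8 DD/day.
Duration = 196 / 18.8 = 10.426 ≈ 10.4 days.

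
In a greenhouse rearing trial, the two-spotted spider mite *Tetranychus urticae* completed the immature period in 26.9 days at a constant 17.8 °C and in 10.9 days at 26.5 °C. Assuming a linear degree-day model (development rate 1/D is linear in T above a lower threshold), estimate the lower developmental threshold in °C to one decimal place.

Linear rate model ⇒ the product D·(T − T_b) is constant across temperatures.
26.9·(17.8 − T_b) = 10.9·(26.5 − T_b)
T_b = (26.9·17.8 − 10.9·26.5) / (26.9 − 10.9) = 189.97 / 16.0 = 11.873 °C ≈ 11.9 °C.

11.9 °C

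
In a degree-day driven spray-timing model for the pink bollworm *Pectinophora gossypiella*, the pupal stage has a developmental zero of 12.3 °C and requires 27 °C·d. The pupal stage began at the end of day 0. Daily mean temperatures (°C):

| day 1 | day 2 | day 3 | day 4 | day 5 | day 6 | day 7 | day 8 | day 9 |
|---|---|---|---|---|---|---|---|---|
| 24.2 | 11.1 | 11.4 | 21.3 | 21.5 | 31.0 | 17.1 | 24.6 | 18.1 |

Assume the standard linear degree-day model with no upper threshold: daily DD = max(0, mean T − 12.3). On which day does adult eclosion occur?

Daily DD above 12.3 °C: 11.9, 0.0, 0.0, 9.0, 9.2, 18.7, 4.8, 12.3, 5.8.
Cumulative: 11.9, 11.9, 11.9, 20.9, 30.1, 48.8, 53.6, 65.9, 71.7.
The total first reaches 27 DD on day 5.

day 5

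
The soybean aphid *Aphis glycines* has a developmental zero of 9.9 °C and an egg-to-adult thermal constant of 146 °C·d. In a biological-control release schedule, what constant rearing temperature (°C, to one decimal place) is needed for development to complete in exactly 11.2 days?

22.9 °C

Required daily accumulation = 146 / 11.2 = 13.036 DD/day.
T = T_base + 13.036 = 9.9 + 13.036 = 22.936 ≈ 22.9 °C.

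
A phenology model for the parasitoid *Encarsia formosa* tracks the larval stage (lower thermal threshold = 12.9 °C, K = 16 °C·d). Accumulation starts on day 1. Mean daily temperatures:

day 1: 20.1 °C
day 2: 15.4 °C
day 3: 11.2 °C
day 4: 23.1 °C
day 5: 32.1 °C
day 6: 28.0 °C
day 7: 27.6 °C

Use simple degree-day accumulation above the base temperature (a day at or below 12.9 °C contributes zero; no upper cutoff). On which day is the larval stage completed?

day 4

Daily DD above 12.9 °C: 7.2, 2.5, 0.0, 10.2, 19.2, 15.1, 14.7.
Cumulative: 7.2, 9.7, 9.7, 19.9, 39.1, 54.2, 68.9.
The total first reaches 16 DD on day 4.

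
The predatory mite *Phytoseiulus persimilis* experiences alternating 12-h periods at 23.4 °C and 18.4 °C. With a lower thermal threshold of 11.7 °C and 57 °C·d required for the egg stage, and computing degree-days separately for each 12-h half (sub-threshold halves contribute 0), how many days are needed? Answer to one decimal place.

6.2 days

Day half: max(0, 23.4 − 11.7) × 0.5 = 11.7 × 0.5 = 5.85 DD.
Night half: max(0, 18.4 − 11.7) × 0.5 = 6.7 × 0.5 = 3.35 DD.
Per 24 h: 9.20 DD/day.
Duration = 57 / 9.20 = 6.196 ≈ 6.2 days.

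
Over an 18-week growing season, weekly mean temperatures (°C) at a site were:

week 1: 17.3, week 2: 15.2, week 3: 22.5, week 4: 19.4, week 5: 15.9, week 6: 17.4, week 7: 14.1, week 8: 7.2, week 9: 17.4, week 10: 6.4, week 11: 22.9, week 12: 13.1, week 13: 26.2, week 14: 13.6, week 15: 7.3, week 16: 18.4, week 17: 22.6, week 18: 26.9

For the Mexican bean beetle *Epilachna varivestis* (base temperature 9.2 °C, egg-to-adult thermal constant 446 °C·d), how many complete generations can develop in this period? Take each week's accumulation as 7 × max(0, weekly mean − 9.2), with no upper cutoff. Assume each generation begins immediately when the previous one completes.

Weekly DD (7 × max(0, T̄ − 9.2)): 56.7, 42.0, 93.1, 71.4, 46.9, 57.4, 34.3, 0.0, 57.4, 0.0, 95.9, 27.3, 119.0, 30.8, 0.0, 64.4, 93.8, 123.9.
Season total = 1014.3 DD.
Complete generations = ⌊1014.3 / 446⌋ = 2.

2 generations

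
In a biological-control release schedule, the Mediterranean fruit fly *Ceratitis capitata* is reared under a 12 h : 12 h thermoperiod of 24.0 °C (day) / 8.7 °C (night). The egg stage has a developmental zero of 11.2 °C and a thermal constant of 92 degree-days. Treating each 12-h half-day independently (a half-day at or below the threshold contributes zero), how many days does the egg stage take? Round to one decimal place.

Day half: max(0, 24.0 − 11.2) × 0.5 = 12.8 × 0.5 = 6.40 DD.
Night half: max(0, 8.7 − 11.2) × 0.5 = 0.0 × 0.5 = 0.00 DD.
Per 24 h: 6.40 DD/day.
Duration = 92 / 6.40 = 14.375 ≈ 14.4 days.

14.4 days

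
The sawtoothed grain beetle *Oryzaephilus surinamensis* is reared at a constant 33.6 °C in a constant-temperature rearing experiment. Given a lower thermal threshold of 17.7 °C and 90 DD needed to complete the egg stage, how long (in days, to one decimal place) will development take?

5.7 days

Daily accumulation = 33.6 − 17.7 = 15.9 DD/day.
Duration = 90 / 15.9 = 5.660 ≈ 5.7 days.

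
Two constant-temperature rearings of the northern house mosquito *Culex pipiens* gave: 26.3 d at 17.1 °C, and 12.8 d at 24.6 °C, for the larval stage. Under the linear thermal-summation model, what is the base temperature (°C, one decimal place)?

10.0 °C

Under the model K = D·(T − T_b), so D₁·(T₁ − T_b) = D₂·(T₂ − T_b).
26.3·(17.1 − T_b) = 12.8·(24.6 − T_b)
T_b = (26.3·17.1 − 12.8·24.6) / (26.3 − 12.8) = 134.85 / 13.5 = 9.989 °C ≈ 10.0 °C.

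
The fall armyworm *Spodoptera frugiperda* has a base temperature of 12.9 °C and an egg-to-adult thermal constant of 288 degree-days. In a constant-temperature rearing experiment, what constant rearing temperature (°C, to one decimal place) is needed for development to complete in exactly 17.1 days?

29.7 °C

Required daily accumulation = 288 / 17.1 = 16.842 DD/day.
T = T_base + 16.842 = 12.9 + 16.842 = 29.742 ≈ 29.7 °C.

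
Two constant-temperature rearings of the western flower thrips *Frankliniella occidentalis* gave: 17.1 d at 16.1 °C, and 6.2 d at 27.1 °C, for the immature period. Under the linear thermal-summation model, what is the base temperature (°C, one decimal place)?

Linear rate model ⇒ the product D·(T − T_b) is constant across temperatures.
17.1·(16.1 − T_b) = 6.2·(27.1 − T_b)
T_b = (17.1·16.1 − 6.2·27.1) / (17.1 − 6.2) = 107.29 / 10.9 = 9.843 °C ≈ 9.8 °C.

9.8 °C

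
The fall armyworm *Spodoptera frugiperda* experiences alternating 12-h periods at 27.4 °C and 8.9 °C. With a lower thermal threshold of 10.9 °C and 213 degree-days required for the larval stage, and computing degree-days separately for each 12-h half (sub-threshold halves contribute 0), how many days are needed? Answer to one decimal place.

25.8 days

Day half: max(0, 27.4 − 10.9) × 0.5 = 16.5 × 0.5 = 8.25 DD.
Night half: max(0, 8.9 − 10.9) × 0.5 = 0.0 × 0.5 = 0.00 DD.
Per 24 h: 8.25 DD/day.
Duration = 213 / 8.25 = 25.818 ≈ 25.8 days.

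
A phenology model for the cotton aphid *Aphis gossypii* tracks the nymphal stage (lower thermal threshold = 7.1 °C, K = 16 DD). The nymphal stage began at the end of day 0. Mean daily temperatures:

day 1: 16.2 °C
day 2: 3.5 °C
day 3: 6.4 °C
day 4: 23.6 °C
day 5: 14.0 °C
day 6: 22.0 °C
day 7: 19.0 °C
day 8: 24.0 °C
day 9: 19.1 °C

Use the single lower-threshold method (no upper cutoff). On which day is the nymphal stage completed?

Daily DD above 7.1 °C: 9.1, 0.0, 0.0, 16.5, 6.9, 14.9, 11.9, 16.9, 12.0.
Cumulative: 9.1, 9.1, 9.1, 25.6, 32.5, 47.4, 59.3, 76.2, 88.2.
The total first reaches 16 DD on day 4.

day 4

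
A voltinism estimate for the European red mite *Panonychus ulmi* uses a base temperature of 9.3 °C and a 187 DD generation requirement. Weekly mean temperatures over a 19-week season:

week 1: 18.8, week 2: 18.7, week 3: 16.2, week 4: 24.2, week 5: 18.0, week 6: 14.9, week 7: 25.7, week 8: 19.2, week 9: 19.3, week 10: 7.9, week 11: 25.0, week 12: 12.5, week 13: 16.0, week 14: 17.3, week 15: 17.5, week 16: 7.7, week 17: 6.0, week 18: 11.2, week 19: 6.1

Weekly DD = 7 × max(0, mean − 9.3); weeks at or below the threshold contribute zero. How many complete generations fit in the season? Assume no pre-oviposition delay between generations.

Weekly DD (7 × max(0, T̄ − 9.3)): 66.5, 65.8, 48.3, 104.3, 60.9, 39.2, 114.8, 69.3, 70.0, 0.0, 109.9, 22.4, 46.9, 56.0, 57.4, 0.0, 0.0, 13.3, 0.0.
Season total = 945.0 DD.
Complete generations = ⌊945.0 / 187⌋ = 5.

5 generations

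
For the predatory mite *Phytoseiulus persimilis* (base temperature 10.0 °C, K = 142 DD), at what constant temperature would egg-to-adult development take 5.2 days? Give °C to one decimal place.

37.3 °C

Required daily accumulation = 142 / 5.2 = 27.308 DD/day.
T = T_base + 27.308 = 10.0 + 27.308 = 37.308 ≈ 37.3 °C.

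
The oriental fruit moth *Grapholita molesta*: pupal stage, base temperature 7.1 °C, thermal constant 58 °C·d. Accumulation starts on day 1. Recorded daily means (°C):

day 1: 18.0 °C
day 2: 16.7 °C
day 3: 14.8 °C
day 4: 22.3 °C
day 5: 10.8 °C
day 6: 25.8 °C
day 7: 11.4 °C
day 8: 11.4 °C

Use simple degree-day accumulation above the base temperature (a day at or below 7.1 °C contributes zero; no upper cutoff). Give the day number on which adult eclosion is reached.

day 6

Daily DD above 7.1 °C: 10.9, 9.6, 7.7, 15.2, 3.7, 18.7, 4.3, 4.3.
Cumulative: 10.9, 20.5, 28.2, 43.4, 47.1, 65.8, 70.1, 74.4.
The total first reaches 58 DD on day 6.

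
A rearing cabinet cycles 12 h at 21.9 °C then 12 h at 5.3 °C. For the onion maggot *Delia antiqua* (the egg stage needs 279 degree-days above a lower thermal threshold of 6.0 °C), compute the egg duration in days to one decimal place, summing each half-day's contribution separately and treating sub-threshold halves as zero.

Day half: max(0, 21.9 − 6.0) × 0.5 = 15.9 × 0.5 = 7.95 DD.
Night half: max(0, 5.3 − 6.0) × 0.5 = 0.0 × 0.5 = 0.00 DD.
Per 24 h: 7.95 DD/day.
Duration = 279 / 7.95 = 35.094 ≈ 35.1 days.

35.1 days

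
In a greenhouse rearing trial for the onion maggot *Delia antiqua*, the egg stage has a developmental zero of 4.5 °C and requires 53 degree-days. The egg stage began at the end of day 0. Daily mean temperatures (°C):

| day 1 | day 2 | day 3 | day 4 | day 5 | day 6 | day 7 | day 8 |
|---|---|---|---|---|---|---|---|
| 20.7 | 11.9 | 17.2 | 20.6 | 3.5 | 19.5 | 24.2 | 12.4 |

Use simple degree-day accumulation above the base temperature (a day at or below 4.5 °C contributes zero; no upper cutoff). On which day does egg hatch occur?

Daily DD above 4.5 °C: 16.2, 7.4, 12.7, 16.1, 0.0, 15.0, 19.7, 7.9.
Cumulative: 16.2, 23.6, 36.3, 52.4, 52.4, 67.4, 87.1, 95.0.
The total first reaches 53 DD on day 6.

day 6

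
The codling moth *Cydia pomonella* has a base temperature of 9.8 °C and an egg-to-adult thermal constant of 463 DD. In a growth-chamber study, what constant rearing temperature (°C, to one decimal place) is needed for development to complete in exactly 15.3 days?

Required daily accumulation = 463 / 15.3 = 30.261 DD/day.
T = T_base + 30.261 = 9.8 + 30.261 = 40.061 ≈ 40.1 °C.

40.1 °C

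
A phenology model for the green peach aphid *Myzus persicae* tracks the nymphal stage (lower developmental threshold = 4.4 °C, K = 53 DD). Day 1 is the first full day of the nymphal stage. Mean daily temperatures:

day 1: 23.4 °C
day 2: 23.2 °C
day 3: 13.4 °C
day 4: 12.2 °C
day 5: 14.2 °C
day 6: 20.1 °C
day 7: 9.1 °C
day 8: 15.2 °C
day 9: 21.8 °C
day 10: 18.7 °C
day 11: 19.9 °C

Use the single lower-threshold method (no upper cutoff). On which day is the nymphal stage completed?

day 4

Daily DD above 4.4 °C: 19.0, 18.8, 9.0, 7.8, 9.8, 15.7, 4.7, 10.8, 17.4, 14.3, 15.5.
Cumulative: 19.0, 37.8, 46.8, 54.6, 64.4, 80.1, 84.8, 95.6, 113.0, 127.3, 142.8.
The total first reaches 53 DD on day 4.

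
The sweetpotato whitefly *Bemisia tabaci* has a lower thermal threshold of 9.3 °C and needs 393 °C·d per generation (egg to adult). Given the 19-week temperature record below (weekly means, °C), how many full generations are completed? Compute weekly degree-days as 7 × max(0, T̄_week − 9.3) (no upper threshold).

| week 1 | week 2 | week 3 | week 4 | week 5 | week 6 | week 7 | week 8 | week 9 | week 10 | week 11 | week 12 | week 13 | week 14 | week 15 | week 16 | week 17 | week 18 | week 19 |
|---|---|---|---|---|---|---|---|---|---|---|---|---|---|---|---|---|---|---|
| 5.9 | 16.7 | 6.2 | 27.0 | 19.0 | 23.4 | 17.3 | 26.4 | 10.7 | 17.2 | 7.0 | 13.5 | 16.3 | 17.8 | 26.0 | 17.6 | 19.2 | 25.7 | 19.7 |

2 generations

Weekly DD (7 × max(0, T̄ − 9.3)): 0.0, 51.8, 0.0, 123.9, 67.9, 98.7, 56.0, 119.7, 9.8, 55.3, 0.0, 29.4, 49.0, 59.5, 116.9, 58.1, 69.3, 114.8, 72.8.
Season total = 1152.9 DD.
Complete generations = ⌊1152.9 / 393⌋ = 2.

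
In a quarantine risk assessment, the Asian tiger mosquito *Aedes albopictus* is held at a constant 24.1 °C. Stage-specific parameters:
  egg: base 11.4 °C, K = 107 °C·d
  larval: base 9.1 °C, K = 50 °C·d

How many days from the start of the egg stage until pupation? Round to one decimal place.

11.8 days

egg: 107 / (24.1 − 11.4) = 107 / 12.7 = 8.425 d.
larval: 50 / (24.1 − 9.1) = 50 / 15.0 = 3.333 d.
Sum = 11.759 ≈ 11.8 days.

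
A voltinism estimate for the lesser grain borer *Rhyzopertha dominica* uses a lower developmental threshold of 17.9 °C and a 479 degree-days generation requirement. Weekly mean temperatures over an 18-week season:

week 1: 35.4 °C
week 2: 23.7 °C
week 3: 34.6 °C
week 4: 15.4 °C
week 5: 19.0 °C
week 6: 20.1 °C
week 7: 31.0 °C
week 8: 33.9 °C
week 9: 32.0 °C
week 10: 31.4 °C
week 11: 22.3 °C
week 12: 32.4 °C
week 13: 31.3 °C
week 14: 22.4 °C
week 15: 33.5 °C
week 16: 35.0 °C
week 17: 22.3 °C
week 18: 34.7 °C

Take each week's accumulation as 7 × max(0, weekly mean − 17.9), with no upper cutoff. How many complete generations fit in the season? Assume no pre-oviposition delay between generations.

2 generations

Weekly DD (7 × max(0, T̄ − 17.9)): 122.5, 40.6, 116.9, 0.0, 7.7, 15.4, 91.7, 112.0, 98.7, 94.5, 30.8, 101.5, 93.8, 31.5, 109.2, 119.7, 30.8, 117.6.
Season total = 1334.9 DD.
Complete generations = ⌊1334.9 / 479⌋ = 2.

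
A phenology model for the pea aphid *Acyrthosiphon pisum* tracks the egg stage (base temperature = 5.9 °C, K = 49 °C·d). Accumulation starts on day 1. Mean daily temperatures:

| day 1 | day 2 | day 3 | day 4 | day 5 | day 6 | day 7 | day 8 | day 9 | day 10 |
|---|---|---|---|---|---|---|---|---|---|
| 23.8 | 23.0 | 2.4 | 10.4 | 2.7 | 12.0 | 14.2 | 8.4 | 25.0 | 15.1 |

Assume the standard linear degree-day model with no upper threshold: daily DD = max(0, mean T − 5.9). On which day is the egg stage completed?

Daily DD above 5.9 °C: 17.9, 17.1, 0.0, 4.5, 0.0, 6.1, 8.3, 2.5, 19.1, 9.2.
Cumulative: 17.9, 35.0, 35.0, 39.5, 39.5, 45.6, 53.9, 56.4, 75.5, 84.7.
The total first reaches 49 DD on day 7.

day 7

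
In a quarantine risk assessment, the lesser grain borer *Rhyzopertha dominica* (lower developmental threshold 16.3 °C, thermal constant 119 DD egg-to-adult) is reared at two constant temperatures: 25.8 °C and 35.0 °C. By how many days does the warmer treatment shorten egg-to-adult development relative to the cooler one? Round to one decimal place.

6.2 days

At 25.8 °C: 119 / (25.8 − 16.3) = 119 / 9.5 = 12.526 d.
At 35.0 °C: 119 / (35.0 − 16.3) = 119 / 18.7 = 6.364 d.
Difference = |12.526 − 6.364| = 6.163 ≈ 6.2 days.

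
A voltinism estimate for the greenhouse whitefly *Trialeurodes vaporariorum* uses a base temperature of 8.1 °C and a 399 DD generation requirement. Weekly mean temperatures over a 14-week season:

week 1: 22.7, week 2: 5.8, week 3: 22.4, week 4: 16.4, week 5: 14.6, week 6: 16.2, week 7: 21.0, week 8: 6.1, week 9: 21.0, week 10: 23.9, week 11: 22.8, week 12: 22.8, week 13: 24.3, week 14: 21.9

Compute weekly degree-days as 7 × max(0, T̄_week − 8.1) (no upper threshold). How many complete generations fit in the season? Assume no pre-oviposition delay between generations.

2 generations

Weekly DD (7 × max(0, T̄ − 8.1)): 102.2, 0.0, 100.1, 58.1, 45.5, 56.7, 90.3, 0.0, 90.3, 110.6, 102.9, 102.9, 113.4, 96.6.
Season total = 1069.6 DD.
Complete generations = ⌊1069.6 / 399⌋ = 2.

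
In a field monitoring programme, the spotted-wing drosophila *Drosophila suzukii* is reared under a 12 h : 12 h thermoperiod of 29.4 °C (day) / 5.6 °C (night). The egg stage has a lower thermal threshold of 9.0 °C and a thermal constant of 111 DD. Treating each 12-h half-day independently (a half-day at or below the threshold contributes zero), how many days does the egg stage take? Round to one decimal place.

10.9 days

Day half: max(0, 29.4 − 9.0) × 0.5 = 20.4 × 0.5 = 10.20 DD.
Night half: max(0, 5.6 − 9.0) × 0.5 = 0.0 × 0.5 = 0.00 DD.
Per 24 h: 10.20 DD/day.
Duration = 111 / 10.20 = 10.882 ≈ 10.9 days.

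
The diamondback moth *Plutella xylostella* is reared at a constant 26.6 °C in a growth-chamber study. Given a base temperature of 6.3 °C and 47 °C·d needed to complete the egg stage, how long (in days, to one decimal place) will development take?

2.3 days

Daily accumulation = 26.6 − 6.3 = 20.3 DD/day.
Duration = 47 / 20.3 = 2.315 ≈ 2.3 days.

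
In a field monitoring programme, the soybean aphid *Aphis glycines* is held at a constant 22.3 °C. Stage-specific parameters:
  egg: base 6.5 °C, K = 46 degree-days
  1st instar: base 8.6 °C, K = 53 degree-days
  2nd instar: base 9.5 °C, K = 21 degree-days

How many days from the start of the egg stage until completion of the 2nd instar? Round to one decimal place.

egg: 46 / (22.3 − 6.5) = 46 / 15.8 = 2.911 d.
1st instar: 53 / (22.3 − 8.6) = 53 / 13.7 = 3.869 d.
2nd instar: 21 / (22.3 − 9.5) = 21 / 12.8 = 1.641 d.
Sum = 8.421 ≈ 8.4 days.

8.4 days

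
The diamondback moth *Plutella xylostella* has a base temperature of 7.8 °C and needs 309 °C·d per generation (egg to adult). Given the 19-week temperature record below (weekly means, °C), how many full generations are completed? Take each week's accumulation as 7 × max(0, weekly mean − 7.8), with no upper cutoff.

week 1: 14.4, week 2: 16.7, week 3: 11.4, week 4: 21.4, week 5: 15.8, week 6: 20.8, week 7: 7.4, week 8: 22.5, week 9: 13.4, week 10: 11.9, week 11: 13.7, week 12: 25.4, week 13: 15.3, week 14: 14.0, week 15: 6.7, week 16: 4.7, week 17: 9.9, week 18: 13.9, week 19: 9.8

2 generations

Weekly DD (7 × max(0, T̄ − 7.8)): 46.2, 62.3, 25.2, 95.2, 56.0, 91.0, 0.0, 102.9, 39.2, 28.7, 41.3, 123.2, 52.5, 43.4, 0.0, 0.0, 14.7, 42.7, 14.0.
Season total = 878.5 DD.
Complete generations = ⌊878.5 / 309⌋ = 2.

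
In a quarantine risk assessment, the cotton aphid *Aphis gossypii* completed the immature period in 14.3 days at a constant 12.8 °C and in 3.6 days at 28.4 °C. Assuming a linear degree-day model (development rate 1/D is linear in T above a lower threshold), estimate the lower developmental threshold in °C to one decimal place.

Linear rate model ⇒ the product D·(T − T_b) is constant across temperatures.
14.3·(12.8 − T_b) = 3.6·(28.4 − T_b)
T_b = (14.3·12.8 − 3.6·28.4) / (14.3 − 3.6) = 80.80 / 10.7 = 7.551 °C ≈ 7.6 °C.

7.6 °C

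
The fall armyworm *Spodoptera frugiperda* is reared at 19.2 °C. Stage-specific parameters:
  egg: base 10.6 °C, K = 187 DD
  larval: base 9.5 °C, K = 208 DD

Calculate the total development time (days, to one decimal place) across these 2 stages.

43.2 days

egg: 187 / (19.2 − 10.6) = 187 / 8.6 = 21.744 d.
larval: 208 / (19.2 − 9.5) = 208 / 9.7 = 21.443 d.
Sum = 43.187 ≈ 43.2 days.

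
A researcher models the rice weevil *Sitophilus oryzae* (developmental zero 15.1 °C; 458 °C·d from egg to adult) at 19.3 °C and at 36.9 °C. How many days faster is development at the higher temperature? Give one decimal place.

88.0 days

At 19.3 °C: 458 / (19.3 − 15.1) = 458 / 4.2 = 109.048 d.
At 36.9 °C: 458 / (36.9 − 15.1) = 458 / 21.8 = 21.009 d.
Difference = |109.048 − 21.009| = 88.038 ≈ 88.0 days.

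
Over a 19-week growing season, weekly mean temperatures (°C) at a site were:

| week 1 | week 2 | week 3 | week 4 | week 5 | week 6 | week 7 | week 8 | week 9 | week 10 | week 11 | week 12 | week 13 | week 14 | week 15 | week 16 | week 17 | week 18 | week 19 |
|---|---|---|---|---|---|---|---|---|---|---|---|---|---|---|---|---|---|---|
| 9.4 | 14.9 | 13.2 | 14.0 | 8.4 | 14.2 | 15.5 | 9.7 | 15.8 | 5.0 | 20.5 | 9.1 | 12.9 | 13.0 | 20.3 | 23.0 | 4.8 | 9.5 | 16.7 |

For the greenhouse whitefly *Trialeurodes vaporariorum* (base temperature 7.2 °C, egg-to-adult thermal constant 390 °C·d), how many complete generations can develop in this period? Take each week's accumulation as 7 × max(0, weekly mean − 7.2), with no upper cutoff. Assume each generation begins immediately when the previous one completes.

Weekly DD (7 × max(0, T̄ − 7.2)): 15.4, 53.9, 42.0, 47.6, 8.4, 49.0, 58.1, 17.5, 60.2, 0.0, 93.1, 13.3, 39.9, 40.6, 91.7, 110.6, 0.0, 16.1, 66.5.
Season total = 823.9 DD.
Complete generations = ⌊823.9 / 390⌋ = 2.

2 generations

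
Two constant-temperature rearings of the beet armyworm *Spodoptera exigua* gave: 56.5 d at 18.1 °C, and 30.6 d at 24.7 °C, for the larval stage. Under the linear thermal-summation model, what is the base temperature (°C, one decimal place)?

Linear rate model ⇒ the product D·(T − T_b) is constant across temperatures.
56.5·(18.1 − T_b) = 30.6·(24.7 − T_b)
T_b = (56.5·18.1 − 30.6·24.7) / (56.5 − 30.6) = 266.83 / 25.9 = 10.302 °C ≈ 10.3 °C.

10.3 °C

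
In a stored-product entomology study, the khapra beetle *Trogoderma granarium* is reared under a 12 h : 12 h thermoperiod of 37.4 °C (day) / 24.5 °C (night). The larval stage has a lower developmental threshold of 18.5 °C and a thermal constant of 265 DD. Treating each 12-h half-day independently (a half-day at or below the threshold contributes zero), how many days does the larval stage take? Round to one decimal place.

21.3 days

Day half: max(0, 37.4 − 18.5) × 0.5 = 18.9 × 0.5 = 9.45 DD.
Night half: max(0, 24.5 − 18.5) × 0.5 = 6.0 × 0.5 = 3.00 DD.
Per 24 h: 12.45 DD/day.
Duration = 265 / 12.45 = 21.285 ≈ 21.3 days.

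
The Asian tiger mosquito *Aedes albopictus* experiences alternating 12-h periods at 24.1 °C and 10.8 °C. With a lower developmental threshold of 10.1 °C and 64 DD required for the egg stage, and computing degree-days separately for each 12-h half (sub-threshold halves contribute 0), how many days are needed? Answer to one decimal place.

Day half: max(0, 24.1 − 10.1) × 0.5 = 14.0 × 0.5 = 7.00 DD.
Night half: max(0, 10.8 − 10.1) × 0.5 = 0.7 × 0.5 = 0.35 DD.
Per 24 h: 7.35 DD/day.
Duration = 64 / 7.35 = 8.707 ≈ 8.7 days.

8.7 days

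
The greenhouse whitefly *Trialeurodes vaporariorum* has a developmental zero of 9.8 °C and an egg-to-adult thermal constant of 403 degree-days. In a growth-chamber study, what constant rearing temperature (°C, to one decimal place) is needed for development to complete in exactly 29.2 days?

23.6 °C

Required daily accumulation = 403 / 29.2 = 13.801 DD/day.
T = T_base + 13.801 = 9.8 + 13.801 = 23.601 ≈ 23.6 °C.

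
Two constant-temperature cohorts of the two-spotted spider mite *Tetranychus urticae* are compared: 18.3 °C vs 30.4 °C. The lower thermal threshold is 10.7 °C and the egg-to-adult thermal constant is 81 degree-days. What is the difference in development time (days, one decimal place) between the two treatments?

At 18.3 °C: 81 / (18.3 − 10.7) = 81 / 7.6 = 10.658 d.
At 30.4 °C: 81 / (30.4 − 10.7) = 81 / 19.7 = 4.112 d.
Difference = |10.658 − 4.112| = 6.546 ≈ 6.5 days.

6.5 days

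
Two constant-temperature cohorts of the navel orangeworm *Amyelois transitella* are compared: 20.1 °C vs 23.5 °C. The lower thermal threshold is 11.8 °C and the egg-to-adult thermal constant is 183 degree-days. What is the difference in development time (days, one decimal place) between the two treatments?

6.4 days

At 20.1 °C: 183 / (20.1 − 11.8) = 183 / 8.3 = 22.048 d.
At 23.5 °C: 183 / (23.5 − 11.8) = 183 / 11.7 = 15.641 d.
Difference = |22.048 − 15.641| = 6.407 ≈ 6.4 days.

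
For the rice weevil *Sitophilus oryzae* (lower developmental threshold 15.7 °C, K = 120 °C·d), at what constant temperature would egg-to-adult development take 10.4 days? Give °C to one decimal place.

27.2 °C

Required daily accumulation = 120 / 10.4 = 11.538 DD/day.
T = T_base + 11.538 = 15.7 + 11.538 = 27.238 ≈ 27.2 °C.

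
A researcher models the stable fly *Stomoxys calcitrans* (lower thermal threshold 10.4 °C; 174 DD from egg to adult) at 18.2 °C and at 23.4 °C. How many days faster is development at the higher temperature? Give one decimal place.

At 18.2 °C: 174 / (18.2 − 10.4) = 174 / 7.8 = 22.308 d.
At 23.4 °C: 174 / (23.4 − 10.4) = 174 / 13.0 = 13.385 d.
Difference = |22.308 − 13.385| = 8.923 ≈ 8.9 days.

8.9 days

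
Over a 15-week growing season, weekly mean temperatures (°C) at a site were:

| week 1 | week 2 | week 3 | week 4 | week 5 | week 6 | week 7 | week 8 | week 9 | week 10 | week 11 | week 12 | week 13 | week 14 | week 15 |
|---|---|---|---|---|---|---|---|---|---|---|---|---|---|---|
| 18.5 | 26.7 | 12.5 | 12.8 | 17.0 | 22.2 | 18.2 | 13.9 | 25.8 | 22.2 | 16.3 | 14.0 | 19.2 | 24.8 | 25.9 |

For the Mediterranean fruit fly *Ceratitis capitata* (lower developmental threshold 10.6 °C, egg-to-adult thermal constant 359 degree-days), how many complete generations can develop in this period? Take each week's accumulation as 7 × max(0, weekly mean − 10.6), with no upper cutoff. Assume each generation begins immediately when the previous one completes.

Weekly DD (7 × max(0, T̄ − 10.6)): 55.3, 112.7, 13.3, 15.4, 44.8, 81.2, 53.2, 23.1, 106.4, 81.2, 39.9, 23.8, 60.2, 99.4, 107.1.
Season total = 917.0 DD.
Complete generations = ⌊917.0 / 359⌋ = 2.

2 generations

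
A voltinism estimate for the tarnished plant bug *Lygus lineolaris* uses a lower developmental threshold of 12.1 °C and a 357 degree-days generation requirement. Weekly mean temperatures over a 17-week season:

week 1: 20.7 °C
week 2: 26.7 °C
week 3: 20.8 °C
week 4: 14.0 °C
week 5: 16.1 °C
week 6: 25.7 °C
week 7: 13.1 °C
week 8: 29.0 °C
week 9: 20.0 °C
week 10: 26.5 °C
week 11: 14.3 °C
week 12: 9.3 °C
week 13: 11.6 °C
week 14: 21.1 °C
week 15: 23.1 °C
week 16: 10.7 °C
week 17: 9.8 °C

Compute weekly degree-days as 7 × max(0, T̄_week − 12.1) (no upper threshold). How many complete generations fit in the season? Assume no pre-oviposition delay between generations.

2 generations

Weekly DD (7 × max(0, T̄ − 12.1)): 60.2, 102.2, 60.9, 13.3, 28.0, 95.2, 7.0, 118.3, 55.3, 100.8, 15.4, 0.0, 0.0, 63.0, 77.0, 0.0, 0.0.
Season total = 796.6 DD.
Complete generations = ⌊796.6 / 357⌋ = 2.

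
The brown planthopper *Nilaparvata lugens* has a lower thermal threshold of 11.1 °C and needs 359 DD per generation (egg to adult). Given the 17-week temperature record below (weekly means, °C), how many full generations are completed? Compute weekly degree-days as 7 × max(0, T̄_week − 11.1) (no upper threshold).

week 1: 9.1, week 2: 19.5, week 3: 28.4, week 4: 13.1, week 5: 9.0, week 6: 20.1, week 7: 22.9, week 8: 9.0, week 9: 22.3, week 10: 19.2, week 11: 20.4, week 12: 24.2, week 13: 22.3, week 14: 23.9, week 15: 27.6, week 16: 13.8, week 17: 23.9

Weekly DD (7 × max(0, T̄ − 11.1)): 0.0, 58.8, 121.1, 14.0, 0.0, 63.0, 82.6, 0.0, 78.4, 56.7, 65.1, 91.7, 78.4, 89.6, 115.5, 18.9, 89.6.
Season total = 1023.4 DD.
Complete generations = ⌊1023.4 / 359⌋ = 2.

2 generations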